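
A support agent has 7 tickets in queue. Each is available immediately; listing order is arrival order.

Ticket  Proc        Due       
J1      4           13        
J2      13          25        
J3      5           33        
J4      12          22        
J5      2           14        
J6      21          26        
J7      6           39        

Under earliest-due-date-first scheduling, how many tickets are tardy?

4

EDD (increasing due date): J1 J5 J4 J2 J6 J3 J7.
J1: 0→4, due 13, tardiness 0
J5: 4→6, due 14, tardiness 0
J4: 6→18, due 22, tardiness 0
J2: 18→31, due 25, tardiness 6
J6: 31→52, due 26, tardiness 26
J3: 52→57, due 33, tardiness 24
J7: 57→63, due 39, tardiness 24
Late tickets: 4.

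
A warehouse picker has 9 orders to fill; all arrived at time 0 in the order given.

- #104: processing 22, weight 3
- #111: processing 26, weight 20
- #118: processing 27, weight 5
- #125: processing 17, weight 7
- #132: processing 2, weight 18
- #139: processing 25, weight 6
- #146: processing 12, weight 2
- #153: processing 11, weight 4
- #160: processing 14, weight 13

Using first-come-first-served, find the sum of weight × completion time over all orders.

FIFO (arrival order): #104 #111 #118 #125 #132 #139 #146 #153 #160.
#104: finishes 22, weight 3, w·C = 66
#111: finishes 48, weight 20, w·C = 960
#118: finishes 75, weight 5, w·C = 375
#125: finishes 92, weight 7, w·C = 644
#132: finishes 94, weight 18, w·C = 1692
#139: finishes 119, weight 6, w·C = 714
#146: finishes 131, weight 2, w·C = 262
#153: finishes 142, weight 4, w·C = 568
#160: finishes 156, weight 13, w·C = 2028
Sum = 66+960+375+644+1692+714+262+568+2028 = 7309.

7309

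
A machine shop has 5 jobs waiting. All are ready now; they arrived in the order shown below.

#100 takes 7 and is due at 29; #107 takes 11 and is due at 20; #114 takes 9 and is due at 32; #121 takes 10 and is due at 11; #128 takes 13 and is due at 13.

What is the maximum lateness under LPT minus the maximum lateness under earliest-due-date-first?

LPT (decreasing processing time): #128 #107 #121 #114 #100.
#128: 0→13, due 13, lateness 0
#107: 13→24, due 20, lateness 4
#121: 24→34, due 11, lateness 23
#114: 34→43, due 32, lateness 11
#100: 43→50, due 29, lateness 21
Maximum = 23.
EDD (increasing due date): #121 #128 #107 #100 #114.
#121: 0→10, due 11, lateness -1
#128: 10→23, due 13, lateness 10
#107: 23→34, due 20, lateness 14
#100: 34→41, due 29, lateness 12
#114: 41→50, due 32, lateness 18
Maximum = 18.
Difference = 23 − 18 = 5.

5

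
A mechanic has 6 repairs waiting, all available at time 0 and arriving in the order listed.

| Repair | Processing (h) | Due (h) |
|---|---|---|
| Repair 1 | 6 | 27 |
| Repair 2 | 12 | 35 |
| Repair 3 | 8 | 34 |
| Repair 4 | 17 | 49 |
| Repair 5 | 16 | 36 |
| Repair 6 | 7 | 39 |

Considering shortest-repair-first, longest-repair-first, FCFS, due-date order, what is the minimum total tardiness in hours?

SPT (increasing processing time): Repair 1 Repair 6 Repair 3 Repair 2 Repair 5 Repair 4.
Repair 1: 0→6, due 27, tardiness 0
Repair 6: 6→13, due 39, tardiness 0
Repair 3: 13→21, due 34, tardiness 0
Repair 2: 21→33, due 35, tardiness 0
Repair 5: 33→49, due 36, tardiness 13
Repair 4: 49→66, due 49, tardiness 17
Sum = 0+0+0+0+13+17 = 30.
LPT (decreasing processing time): Repair 4 Repair 5 Repair 2 Repair 3 Repair 6 Repair 1.
Repair 4: 0→17, due 49, tardiness 0
Repair 5: 17→33, due 36, tardiness 0
Repair 2: 33→45, due 35, tardiness 10
Repair 3: 45→53, due 34, tardiness 19
Repair 6: 53→60, due 39, tardiness 21
Repair 1: 60→66, due 27, tardiness 39
Sum = 0+0+10+19+21+39 = 89.
FIFO (arrival order): Repair 1 Repair 2 Repair 3 Repair 4 Repair 5 Repair 6.
Repair 1: 0→6, due 27, tardiness 0
Repair 2: 6→18, due 35, tardiness 0
Repair 3: 18→26, due 34, tardiness 0
Repair 4: 26→43, due 49, tardiness 0
Repair 5: 43→59, due 36, tardiness 23
Repair 6: 59→66, due 39, tardiness 27
Sum = 0+0+0+0+23+27 = 50.
EDD (increasing due date): Repair 1 Repair 3 Repair 2 Repair 5 Repair 6 Repair 4.
Repair 1: 0→6, due 27, tardiness 0
Repair 3: 6→14, due 34, tardiness 0
Repair 2: 14→26, due 35, tardiness 0
Repair 5: 26→42, due 36, tardiness 6
Repair 6: 42→49, due 39, tardiness 10
Repair 4: 49→66, due 49, tardiness 17
Sum = 0+0+0+6+10+17 = 33.
SPT 30, LPT 89, FIFO 50, EDD 33 → minimum 30.

30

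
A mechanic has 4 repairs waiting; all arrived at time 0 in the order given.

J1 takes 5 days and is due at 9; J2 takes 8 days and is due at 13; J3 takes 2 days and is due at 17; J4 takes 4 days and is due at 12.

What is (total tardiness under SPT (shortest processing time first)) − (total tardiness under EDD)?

2

SPT (increasing processing time): J3 J4 J1 J2.
J3: 0→2, due 17, tardiness 0
J4: 2→6, due 12, tardiness 0
J1: 6→11, due 9, tardiness 2
J2: 11→19, due 13, tardiness 6
Sum = 0+0+2+6 = 8.
EDD (increasing due date): J1 J4 J2 J3.
J1: 0→5, due 9, tardiness 0
J4: 5→9, due 12, tardiness 0
J2: 9→17, due 13, tardiness 4
J3: 17→19, due 17, tardiness 2
Sum = 0+0+4+2 = 6.
Difference = 8 − 6 = 2.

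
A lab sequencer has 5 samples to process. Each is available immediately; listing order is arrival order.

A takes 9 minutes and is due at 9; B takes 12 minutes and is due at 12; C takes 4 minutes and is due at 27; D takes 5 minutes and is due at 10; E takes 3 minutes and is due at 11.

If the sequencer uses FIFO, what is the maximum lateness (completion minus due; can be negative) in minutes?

22

FIFO (arrival order): A B C D E.
A: 0→9, due 9, lateness 0
B: 9→21, due 12, lateness 9
C: 21→25, due 27, lateness -2
D: 25→30, due 10, lateness 20
E: 30→33, due 11, lateness 22
Maximum = 22.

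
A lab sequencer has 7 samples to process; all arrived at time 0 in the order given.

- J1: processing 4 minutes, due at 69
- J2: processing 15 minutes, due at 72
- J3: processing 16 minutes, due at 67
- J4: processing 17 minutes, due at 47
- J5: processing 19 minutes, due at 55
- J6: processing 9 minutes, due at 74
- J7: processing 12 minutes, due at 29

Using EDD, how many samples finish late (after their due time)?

2

EDD (increasing due date): J7 J4 J5 J3 J1 J2 J6.
J7: 0→12, due 29, tardiness 0
J4: 12→29, due 47, tardiness 0
J5: 29→48, due 55, tardiness 0
J3: 48→64, due 67, tardiness 0
J1: 64→68, due 69, tardiness 0
J2: 68→83, due 72, tardiness 11
J6: 83→92, due 74, tardiness 18
Late samples: 2.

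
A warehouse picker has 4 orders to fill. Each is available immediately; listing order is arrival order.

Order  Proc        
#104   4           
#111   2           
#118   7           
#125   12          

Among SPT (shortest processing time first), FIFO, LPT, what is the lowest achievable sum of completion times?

SPT (increasing processing time): #111 #104 #118 #125.
#111: 0→2
#104: 2→6
#118: 6→13
#125: 13→25
Sum = 2+6+13+25 = 46.
FIFO (arrival order): #104 #111 #118 #125.
#104: 0→4
#111: 4→6
#118: 6→13
#125: 13→25
Sum = 4+6+13+25 = 48.
LPT (decreasing processing time): #125 #118 #104 #111.
#125: 0→12
#118: 12→19
#104: 19→23
#111: 23→25
Sum = 12+19+23+25 = 79.
SPT 46, FIFO 48, LPT 79 → minimum 46.

46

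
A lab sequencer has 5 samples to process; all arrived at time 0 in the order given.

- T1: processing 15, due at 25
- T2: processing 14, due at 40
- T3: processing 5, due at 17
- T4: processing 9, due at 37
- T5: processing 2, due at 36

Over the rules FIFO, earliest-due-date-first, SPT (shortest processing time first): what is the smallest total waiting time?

FIFO (arrival order): T1 T2 T3 T4 T5.
T1: waits 0, runs 0→15
T2: waits 15, runs 15→29
T3: waits 29, runs 29→34
T4: waits 34, runs 34→43
T5: waits 43, runs 43→45
Sum = 0+15+29+34+43 = 121.
EDD (increasing due date): T3 T1 T5 T4 T2.
T3: waits 0, runs 0→5
T1: waits 5, runs 5→20
T5: waits 20, runs 20→22
T4: waits 22, runs 22→31
T2: waits 31, runs 31→45
Sum = 0+5+20+22+31 = 78.
SPT (increasing processing time): T5 T3 T4 T2 T1.
T5: waits 0, runs 0→2
T3: waits 2, runs 2→7
T4: waits 7, runs 7→16
T2: waits 16, runs 16→30
T1: waits 30, runs 30→45
Sum = 0+2+7+16+30 = 55.
FIFO 121, EDD 78, SPT 55 → minimum 55.

55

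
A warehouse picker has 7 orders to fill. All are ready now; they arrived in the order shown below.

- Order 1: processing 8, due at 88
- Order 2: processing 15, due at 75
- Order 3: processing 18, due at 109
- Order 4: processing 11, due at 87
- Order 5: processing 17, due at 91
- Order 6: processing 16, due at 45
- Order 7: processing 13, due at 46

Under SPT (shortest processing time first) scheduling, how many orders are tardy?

1

SPT (increasing processing time): Order 1 Order 4 Order 7 Order 2 Order 6 Order 5 Order 3.
Order 1: 0→8, due 88, tardiness 0
Order 4: 8→19, due 87, tardiness 0
Order 7: 19→32, due 46, tardiness 0
Order 2: 32→47, due 75, tardiness 0
Order 6: 47→63, due 45, tardiness 18
Order 5: 63→80, due 91, tardiness 0
Order 3: 80→98, due 109, tardiness 0
Late orders: 1.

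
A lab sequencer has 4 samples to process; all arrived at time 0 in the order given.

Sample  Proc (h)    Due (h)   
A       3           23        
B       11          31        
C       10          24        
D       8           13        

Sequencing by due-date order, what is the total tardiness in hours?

EDD (increasing due date): D A C B.
D: 0→8, due 13, tardiness 0
A: 8→11, due 23, tardiness 0
C: 11→21, due 24, tardiness 0
B: 21→32, due 31, tardiness 1
Sum = 0+0+0+1 = 1.

1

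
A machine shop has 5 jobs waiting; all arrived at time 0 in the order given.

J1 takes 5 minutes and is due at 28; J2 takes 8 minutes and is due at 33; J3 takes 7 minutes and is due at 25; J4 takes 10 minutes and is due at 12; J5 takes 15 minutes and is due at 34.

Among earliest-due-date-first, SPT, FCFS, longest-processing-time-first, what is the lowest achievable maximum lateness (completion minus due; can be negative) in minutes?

11

EDD (increasing due date): J4 J3 J1 J2 J5.
J4: 0→10, due 12, lateness -2
J3: 10→17, due 25, lateness -8
J1: 17→22, due 28, lateness -6
J2: 22→30, due 33, lateness -3
J5: 30→45, due 34, lateness 11
Maximum = 11.
SPT (increasing processing time): J1 J3 J2 J4 J5.
J1: 0→5, due 28, lateness -23
J3: 5→12, due 25, lateness -13
J2: 12→20, due 33, lateness -13
J4: 20→30, due 12, lateness 18
J5: 30→45, due 34, lateness 11
Maximum = 18.
FIFO (arrival order): J1 J2 J3 J4 J5.
J1: 0→5, due 28, lateness -23
J2: 5→13, due 33, lateness -20
J3: 13→20, due 25, lateness -5
J4: 20→30, due 12, lateness 18
J5: 30→45, due 34, lateness 11
Maximum = 18.
LPT (decreasing processing time): J5 J4 J2 J3 J1.
J5: 0→15, due 34, lateness -19
J4: 15→25, due 12, lateness 13
J2: 25→33, due 33, lateness 0
J3: 33→40, due 25, lateness 15
J1: 40→45, due 28, lateness 17
Maximum = 17.
EDD 11, SPT 18, FIFO 18, LPT 17 → minimum 11.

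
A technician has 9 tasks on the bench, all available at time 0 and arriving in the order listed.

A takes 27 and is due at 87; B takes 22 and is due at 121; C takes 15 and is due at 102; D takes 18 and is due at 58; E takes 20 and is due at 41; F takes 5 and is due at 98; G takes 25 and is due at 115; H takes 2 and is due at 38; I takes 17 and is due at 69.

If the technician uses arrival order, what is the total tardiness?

289

FIFO (arrival order): A B C D E F G H I.
A: 0→27, due 87, tardiness 0
B: 27→49, due 121, tardiness 0
C: 49→64, due 102, tardiness 0
D: 64→82, due 58, tardiness 24
E: 82→102, due 41, tardiness 61
F: 102→107, due 98, tardiness 9
G: 107→132, due 115, tardiness 17
H: 132→134, due 38, tardiness 96
I: 134→151, due 69, tardiness 82
Sum = 0+0+0+24+61+9+17+96+82 = 289.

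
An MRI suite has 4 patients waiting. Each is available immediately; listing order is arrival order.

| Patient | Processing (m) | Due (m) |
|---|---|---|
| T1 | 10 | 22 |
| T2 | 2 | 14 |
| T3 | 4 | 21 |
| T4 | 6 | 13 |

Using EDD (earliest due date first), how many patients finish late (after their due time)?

0

EDD (increasing due date): T4 T2 T3 T1.
T4: 0→6, due 13, tardiness 0
T2: 6→8, due 14, tardiness 0
T3: 8→12, due 21, tardiness 0
T1: 12→22, due 22, tardiness 0
Late patients: 0.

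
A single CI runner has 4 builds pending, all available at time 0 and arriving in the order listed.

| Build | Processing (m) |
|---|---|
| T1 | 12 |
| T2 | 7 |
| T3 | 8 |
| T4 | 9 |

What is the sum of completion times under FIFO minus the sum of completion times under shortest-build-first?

12

FIFO (arrival order): T1 T2 T3 T4.
T1: 0→12
T2: 12→19
T3: 19→27
T4: 27→36
Sum = 12+19+27+36 = 94.
SPT (increasing processing time): T2 T3 T4 T1.
T2: 0→7
T3: 7→15
T4: 15→24
T1: 24→36
Sum = 7+15+24+36 = 82.
Difference = 94 − 82 = 12.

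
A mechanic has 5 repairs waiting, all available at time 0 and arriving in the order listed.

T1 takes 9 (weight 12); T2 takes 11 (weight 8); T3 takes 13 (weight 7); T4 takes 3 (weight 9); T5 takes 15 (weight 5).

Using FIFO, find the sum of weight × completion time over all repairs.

FIFO (arrival order): T1 T2 T3 T4 T5.
T1: finishes 9, weight 12, w·C = 108
T2: finishes 20, weight 8, w·C = 160
T3: finishes 33, weight 7, w·C = 231
T4: finishes 36, weight 9, w·C = 324
T5: finishes 51, weight 5, w·C = 255
Sum = 108+160+231+324+255 = 1078.

1078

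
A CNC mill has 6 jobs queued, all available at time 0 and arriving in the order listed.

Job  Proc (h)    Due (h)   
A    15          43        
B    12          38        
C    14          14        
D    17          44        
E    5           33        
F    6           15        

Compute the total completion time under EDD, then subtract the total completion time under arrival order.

-56

EDD (increasing due date): C F E B A D.
C: 0→14
F: 14→20
E: 20→25
B: 25→37
A: 37→52
D: 52→69
Sum = 14+20+25+37+52+69 = 217.
FIFO (arrival order): A B C D E F.
A: 0→15
B: 15→27
C: 27→41
D: 41→58
E: 58→63
F: 63→69
Sum = 15+27+41+58+63+69 = 273.
Difference = 217 − 273 = -56.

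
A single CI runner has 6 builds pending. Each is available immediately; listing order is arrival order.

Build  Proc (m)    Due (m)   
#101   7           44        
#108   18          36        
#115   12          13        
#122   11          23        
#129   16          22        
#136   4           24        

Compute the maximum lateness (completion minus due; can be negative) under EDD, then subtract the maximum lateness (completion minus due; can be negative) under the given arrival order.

-19

EDD (increasing due date): #115 #129 #122 #136 #108 #101.
#115: 0→12, due 13, lateness -1
#129: 12→28, due 22, lateness 6
#122: 28→39, due 23, lateness 16
#136: 39→43, due 24, lateness 19
#108: 43→61, due 36, lateness 25
#101: 61→68, due 44, lateness 24
Maximum = 25.
FIFO (arrival order): #101 #108 #115 #122 #129 #136.
#101: 0→7, due 44, lateness -37
#108: 7→25, due 36, lateness -11
#115: 25→37, due 13, lateness 24
#122: 37→48, due 23, lateness 25
#129: 48→64, due 22, lateness 42
#136: 64→68, due 24, lateness 44
Maximum = 44.
Difference = 25 − 44 = -19.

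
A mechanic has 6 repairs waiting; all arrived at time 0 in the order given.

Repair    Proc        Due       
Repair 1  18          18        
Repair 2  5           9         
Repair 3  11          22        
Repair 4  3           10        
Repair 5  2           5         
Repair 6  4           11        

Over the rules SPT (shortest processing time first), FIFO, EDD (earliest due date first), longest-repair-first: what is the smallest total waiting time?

55

SPT (increasing processing time): Repair 5 Repair 4 Repair 6 Repair 2 Repair 3 Repair 1.
Repair 5: waits 0, runs 0→2
Repair 4: waits 2, runs 2→5
Repair 6: waits 5, runs 5→9
Repair 2: waits 9, runs 9→14
Repair 3: waits 14, runs 14→25
Repair 1: waits 25, runs 25→43
Sum = 0+2+5+9+14+25 = 55.
FIFO (arrival order): Repair 1 Repair 2 Repair 3 Repair 4 Repair 5 Repair 6.
Repair 1: waits 0, runs 0→18
Repair 2: waits 18, runs 18→23
Repair 3: waits 23, runs 23→34
Repair 4: waits 34, runs 34→37
Repair 5: waits 37, runs 37→39
Repair 6: waits 39, runs 39→43
Sum = 0+18+23+34+37+39 = 151.
EDD (increasing due date): Repair 5 Repair 2 Repair 4 Repair 6 Repair 1 Repair 3.
Repair 5: waits 0, runs 0→2
Repair 2: waits 2, runs 2→7
Repair 4: waits 7, runs 7→10
Repair 6: waits 10, runs 10→14
Repair 1: waits 14, runs 14→32
Repair 3: waits 32, runs 32→43
Sum = 0+2+7+10+14+32 = 65.
LPT (decreasing processing time): Repair 1 Repair 3 Repair 2 Repair 6 Repair 4 Repair 5.
Repair 1: waits 0, runs 0→18
Repair 3: waits 18, runs 18→29
Repair 2: waits 29, runs 29→34
Repair 6: waits 34, runs 34→38
Repair 4: waits 38, runs 38→41
Repair 5: waits 41, runs 41→43
Sum = 0+18+29+34+38+41 = 160.
SPT 55, FIFO 151, EDD 65, LPT 160 → minimum 55.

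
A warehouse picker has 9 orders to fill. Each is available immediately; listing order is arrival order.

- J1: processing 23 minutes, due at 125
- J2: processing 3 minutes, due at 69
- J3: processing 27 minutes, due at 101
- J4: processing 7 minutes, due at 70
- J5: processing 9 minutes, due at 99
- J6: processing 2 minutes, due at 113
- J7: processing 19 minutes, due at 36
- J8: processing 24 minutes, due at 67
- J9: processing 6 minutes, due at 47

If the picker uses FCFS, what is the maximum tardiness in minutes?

FIFO (arrival order): J1 J2 J3 J4 J5 J6 J7 J8 J9.
J1: 0→23, due 125, tardiness 0
J2: 23→26, due 69, tardiness 0
J3: 26→53, due 101, tardiness 0
J4: 53→60, due 70, tardiness 0
J5: 60→69, due 99, tardiness 0
J6: 69→71, due 113, tardiness 0
J7: 71→90, due 36, tardiness 54
J8: 90→114, due 67, tardiness 47
J9: 114→120, due 47, tardiness 73
Maximum = 73.

73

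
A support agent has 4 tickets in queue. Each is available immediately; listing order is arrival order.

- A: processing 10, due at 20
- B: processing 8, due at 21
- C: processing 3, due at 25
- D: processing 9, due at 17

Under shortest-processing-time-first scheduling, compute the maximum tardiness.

SPT (increasing processing time): C B D A.
C: 0→3, due 25, tardiness 0
B: 3→11, due 21, tardiness 0
D: 11→20, due 17, tardiness 3
A: 20→30, due 20, tardiness 10
Maximum = 10.

10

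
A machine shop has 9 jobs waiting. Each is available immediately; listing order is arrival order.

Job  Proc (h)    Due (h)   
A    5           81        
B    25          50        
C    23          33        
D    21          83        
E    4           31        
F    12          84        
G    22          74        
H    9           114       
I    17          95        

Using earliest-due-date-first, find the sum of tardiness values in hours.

EDD (increasing due date): E C B G A D F I H.
E: 0→4, due 31, tardiness 0
C: 4→27, due 33, tardiness 0
B: 27→52, due 50, tardiness 2
G: 52→74, due 74, tardiness 0
A: 74→79, due 81, tardiness 0
D: 79→100, due 83, tardiness 17
F: 100→112, due 84, tardiness 28
I: 112→129, due 95, tardiness 34
H: 129→138, due 114, tardiness 24
Sum = 0+0+2+0+0+17+28+34+24 = 105.

105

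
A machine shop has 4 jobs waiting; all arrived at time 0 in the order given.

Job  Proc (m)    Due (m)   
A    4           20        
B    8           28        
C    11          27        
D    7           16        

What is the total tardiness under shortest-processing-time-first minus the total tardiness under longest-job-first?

SPT (increasing processing time): A D B C.
A: 0→4, due 20, tardiness 0
D: 4→11, due 16, tardiness 0
B: 11→19, due 28, tardiness 0
C: 19→30, due 27, tardiness 3
Sum = 0+0+0+3 = 3.
LPT (decreasing processing time): C B D A.
C: 0→11, due 27, tardiness 0
B: 11→19, due 28, tardiness 0
D: 19→26, due 16, tardiness 10
A: 26→30, due 20, tardiness 10
Sum = 0+0+10+10 = 20.
Difference = 3 − 20 = -17.

-17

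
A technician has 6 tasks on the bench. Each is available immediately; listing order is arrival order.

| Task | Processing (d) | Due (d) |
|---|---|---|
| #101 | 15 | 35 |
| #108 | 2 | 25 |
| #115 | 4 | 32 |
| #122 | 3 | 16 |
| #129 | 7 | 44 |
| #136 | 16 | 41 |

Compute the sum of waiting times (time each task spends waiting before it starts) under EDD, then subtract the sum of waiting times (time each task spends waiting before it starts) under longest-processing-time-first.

-91

EDD (increasing due date): #122 #108 #115 #101 #136 #129.
#122: waits 0, runs 0→3
#108: waits 3, runs 3→5
#115: waits 5, runs 5→9
#101: waits 9, runs 9→24
#136: waits 24, runs 24→40
#129: waits 40, runs 40→47
Sum = 0+3+5+9+24+40 = 81.
LPT (decreasing processing time): #136 #101 #129 #115 #122 #108.
#136: waits 0, runs 0→16
#101: waits 16, runs 16→31
#129: waits 31, runs 31→38
#115: waits 38, runs 38→42
#122: waits 42, runs 42→45
#108: waits 45, runs 45→47
Sum = 0+16+31+38+42+45 = 172.
Difference = 81 − 172 = -91.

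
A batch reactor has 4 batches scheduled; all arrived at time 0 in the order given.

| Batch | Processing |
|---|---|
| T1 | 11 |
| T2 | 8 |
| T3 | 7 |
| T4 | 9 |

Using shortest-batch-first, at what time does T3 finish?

SPT (increasing processing time): T3 T2 T4 T1.
T3: 0→7

7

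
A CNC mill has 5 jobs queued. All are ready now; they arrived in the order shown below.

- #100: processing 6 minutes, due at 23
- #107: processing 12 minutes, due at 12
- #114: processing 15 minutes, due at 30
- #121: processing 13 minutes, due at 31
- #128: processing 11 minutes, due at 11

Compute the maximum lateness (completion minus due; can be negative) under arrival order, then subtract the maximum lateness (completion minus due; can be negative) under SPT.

19

FIFO (arrival order): #100 #107 #114 #121 #128.
#100: 0→6, due 23, lateness -17
#107: 6→18, due 12, lateness 6
#114: 18→33, due 30, lateness 3
#121: 33→46, due 31, lateness 15
#128: 46→57, due 11, lateness 46
Maximum = 46.
SPT (increasing processing time): #100 #128 #107 #121 #114.
#100: 0→6, due 23, lateness -17
#128: 6→17, due 11, lateness 6
#107: 17→29, due 12, lateness 17
#121: 29→42, due 31, lateness 11
#114: 42→57, due 30, lateness 27
Maximum = 27.
Difference = 46 − 27 = 19.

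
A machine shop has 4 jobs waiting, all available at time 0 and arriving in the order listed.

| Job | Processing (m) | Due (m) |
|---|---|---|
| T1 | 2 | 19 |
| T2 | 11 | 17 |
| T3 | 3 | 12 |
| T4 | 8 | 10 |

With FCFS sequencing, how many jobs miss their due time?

2

FIFO (arrival order): T1 T2 T3 T4.
T1: 0→2, due 19, tardiness 0
T2: 2→13, due 17, tardiness 0
T3: 13→16, due 12, tardiness 4
T4: 16→24, due 10, tardiness 14
Late jobs: 2.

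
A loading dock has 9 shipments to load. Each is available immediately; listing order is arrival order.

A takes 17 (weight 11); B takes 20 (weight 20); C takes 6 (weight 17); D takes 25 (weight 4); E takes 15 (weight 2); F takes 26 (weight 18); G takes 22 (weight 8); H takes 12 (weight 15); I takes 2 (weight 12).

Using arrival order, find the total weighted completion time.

FIFO (arrival order): A B C D E F G H I.
A: finishes 17, weight 11, w·C = 187
B: finishes 37, weight 20, w·C = 740
C: finishes 43, weight 17, w·C = 731
D: finishes 68, weight 4, w·C = 272
E: finishes 83, weight 2, w·C = 166
F: finishes 109, weight 18, w·C = 1962
G: finishes 131, weight 8, w·C = 1048
H: finishes 143, weight 15, w·C = 2145
I: finishes 145, weight 12, w·C = 1740
Sum = 187+740+731+272+166+1962+1048+2145+1740 = 8991.

8991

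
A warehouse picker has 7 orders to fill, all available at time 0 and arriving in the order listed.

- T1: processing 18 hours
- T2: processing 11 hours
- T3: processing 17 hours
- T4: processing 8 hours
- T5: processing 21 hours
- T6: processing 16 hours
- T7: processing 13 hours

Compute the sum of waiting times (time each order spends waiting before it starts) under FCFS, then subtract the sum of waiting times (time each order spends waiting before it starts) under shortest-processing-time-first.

58

FIFO (arrival order): T1 T2 T3 T4 T5 T6 T7.
T1: waits 0, runs 0→18
T2: waits 18, runs 18→29
T3: waits 29, runs 29→46
T4: waits 46, runs 46→54
T5: waits 54, runs 54→75
T6: waits 75, runs 75→91
T7: waits 91, runs 91→104
Sum = 0+18+29+46+54+75+91 = 313.
SPT (increasing processing time): T4 T2 T7 T6 T3 T1 T5.
T4: waits 0, runs 0→8
T2: waits 8, runs 8→19
T7: waits 19, runs 19→32
T6: waits 32, runs 32→48
T3: waits 48, runs 48→65
T1: waits 65, runs 65→83
T5: waits 83, runs 83→104
Sum = 0+8+19+32+48+65+83 = 255.
Difference = 313 − 255 = 58.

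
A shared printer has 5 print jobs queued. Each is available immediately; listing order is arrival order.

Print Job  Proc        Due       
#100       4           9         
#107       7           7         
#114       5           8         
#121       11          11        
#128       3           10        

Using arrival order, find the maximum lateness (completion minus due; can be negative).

20

FIFO (arrival order): #100 #107 #114 #121 #128.
#100: 0→4, due 9, lateness -5
#107: 4→11, due 7, lateness 4
#114: 11→16, due 8, lateness 8
#121: 16→27, due 11, lateness 16
#128: 27→30, due 10, lateness 20
Maximum = 20.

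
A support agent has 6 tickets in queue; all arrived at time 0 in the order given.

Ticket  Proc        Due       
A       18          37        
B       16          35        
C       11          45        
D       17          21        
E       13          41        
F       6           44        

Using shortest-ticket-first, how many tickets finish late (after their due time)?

3

SPT (increasing processing time): F C E B D A.
F: 0→6, due 44, tardiness 0
C: 6→17, due 45, tardiness 0
E: 17→30, due 41, tardiness 0
B: 30→46, due 35, tardiness 11
D: 46→63, due 21, tardiness 42
A: 63→81, due 37, tardiness 44
Late tickets: 3.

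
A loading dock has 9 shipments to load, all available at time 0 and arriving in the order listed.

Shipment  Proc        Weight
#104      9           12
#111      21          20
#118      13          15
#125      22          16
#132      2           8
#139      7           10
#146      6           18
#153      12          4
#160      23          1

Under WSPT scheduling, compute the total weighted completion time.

4076

WSPT (decreasing weight/processing-time ratio): #132 #146 #139 #104 #118 #111 #125 #153 #160.
#132: finishes 2, weight 8, w·C = 16
#146: finishes 8, weight 18, w·C = 144
#139: finishes 15, weight 10, w·C = 150
#104: finishes 24, weight 12, w·C = 288
#118: finishes 37, weight 15, w·C = 555
#111: finishes 58, weight 20, w·C = 1160
#125: finishes 80, weight 16, w·C = 1280
#153: finishes 92, weight 4, w·C = 368
#160: finishes 115, weight 1, w·C = 115
Sum = 16+144+150+288+555+1160+1280+368+115 = 4076.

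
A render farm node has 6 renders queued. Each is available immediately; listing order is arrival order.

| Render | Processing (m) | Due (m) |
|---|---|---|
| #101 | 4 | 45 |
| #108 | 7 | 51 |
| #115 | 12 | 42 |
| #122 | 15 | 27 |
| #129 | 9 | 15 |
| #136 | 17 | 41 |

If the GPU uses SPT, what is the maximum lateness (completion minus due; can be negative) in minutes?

SPT (increasing processing time): #101 #108 #129 #115 #122 #136.
#101: 0→4, due 45, lateness -41
#108: 4→11, due 51, lateness -40
#129: 11→20, due 15, lateness 5
#115: 20→32, due 42, lateness -10
#122: 32→47, due 27, lateness 20
#136: 47→64, due 41, lateness 23
Maximum = 23.

23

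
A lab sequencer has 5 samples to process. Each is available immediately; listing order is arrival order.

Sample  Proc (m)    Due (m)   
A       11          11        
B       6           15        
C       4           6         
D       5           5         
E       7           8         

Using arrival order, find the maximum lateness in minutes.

FIFO (arrival order): A B C D E.
A: 0→11, due 11, lateness 0
B: 11→17, due 15, lateness 2
C: 17→21, due 6, lateness 15
D: 21→26, due 5, lateness 21
E: 26→33, due 8, lateness 25
Maximum = 25.

25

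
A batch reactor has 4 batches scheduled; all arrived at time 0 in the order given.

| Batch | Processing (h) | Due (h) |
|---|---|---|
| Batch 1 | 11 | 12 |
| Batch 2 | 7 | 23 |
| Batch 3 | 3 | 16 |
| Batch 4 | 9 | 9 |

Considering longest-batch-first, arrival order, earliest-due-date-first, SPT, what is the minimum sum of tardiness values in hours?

22

LPT (decreasing processing time): Batch 1 Batch 4 Batch 2 Batch 3.
Batch 1: 0→11, due 12, tardiness 0
Batch 4: 11→20, due 9, tardiness 11
Batch 2: 20→27, due 23, tardiness 4
Batch 3: 27→30, due 16, tardiness 14
Sum = 0+11+4+14 = 29.
FIFO (arrival order): Batch 1 Batch 2 Batch 3 Batch 4.
Batch 1: 0→11, due 12, tardiness 0
Batch 2: 11→18, due 23, tardiness 0
Batch 3: 18→21, due 16, tardiness 5
Batch 4: 21→30, due 9, tardiness 21
Sum = 0+0+5+21 = 26.
EDD (increasing due date): Batch 4 Batch 1 Batch 3 Batch 2.
Batch 4: 0→9, due 9, tardiness 0
Batch 1: 9→20, due 12, tardiness 8
Batch 3: 20→23, due 16, tardiness 7
Batch 2: 23→30, due 23, tardiness 7
Sum = 0+8+7+7 = 22.
SPT (increasing processing time): Batch 3 Batch 2 Batch 4 Batch 1.
Batch 3: 0→3, due 16, tardiness 0
Batch 2: 3→10, due 23, tardiness 0
Batch 4: 10→19, due 9, tardiness 10
Batch 1: 19→30, due 12, tardiness 18
Sum = 0+0+10+18 = 28.
LPT 29, FIFO 26, EDD 22, SPT 28 → minimum 22.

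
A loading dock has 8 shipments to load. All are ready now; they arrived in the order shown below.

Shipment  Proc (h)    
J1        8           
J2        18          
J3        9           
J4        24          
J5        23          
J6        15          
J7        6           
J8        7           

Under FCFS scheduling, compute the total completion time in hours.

FIFO (arrival order): J1 J2 J3 J4 J5 J6 J7 J8.
J1: 0→8
J2: 8→26
J3: 26→35
J4: 35→59
J5: 59→82
J6: 82→97
J7: 97→103
J8: 103→110
Sum = 8+26+35+59+82+97+103+110 = 520.

520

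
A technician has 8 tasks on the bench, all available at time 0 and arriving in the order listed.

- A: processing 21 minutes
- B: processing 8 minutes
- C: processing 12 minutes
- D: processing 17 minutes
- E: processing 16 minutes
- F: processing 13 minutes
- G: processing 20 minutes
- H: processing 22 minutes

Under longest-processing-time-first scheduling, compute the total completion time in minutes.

663

LPT (decreasing processing time): H A G D E F C B.
H: 0→22
A: 22→43
G: 43→63
D: 63→80
E: 80→96
F: 96→109
C: 109→121
B: 121→129
Sum = 22+43+63+80+96+109+121+129 = 663.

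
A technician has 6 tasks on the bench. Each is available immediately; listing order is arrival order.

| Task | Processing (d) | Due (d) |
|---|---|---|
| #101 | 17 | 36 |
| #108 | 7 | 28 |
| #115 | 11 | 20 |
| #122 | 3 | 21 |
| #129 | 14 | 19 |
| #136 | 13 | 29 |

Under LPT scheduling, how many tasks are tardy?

LPT (decreasing processing time): #101 #129 #136 #115 #108 #122.
#101: 0→17, due 36, tardiness 0
#129: 17→31, due 19, tardiness 12
#136: 31→44, due 29, tardiness 15
#115: 44→55, due 20, tardiness 35
#108: 55→62, due 28, tardiness 34
#122: 62→65, due 21, tardiness 44
Late tasks: 5.

5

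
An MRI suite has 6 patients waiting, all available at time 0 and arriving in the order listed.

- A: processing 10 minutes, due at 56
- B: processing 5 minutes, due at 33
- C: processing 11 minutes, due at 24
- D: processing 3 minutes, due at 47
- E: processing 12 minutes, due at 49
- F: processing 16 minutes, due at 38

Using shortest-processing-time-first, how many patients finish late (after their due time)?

2

SPT (increasing processing time): D B A C E F.
D: 0→3, due 47, tardiness 0
B: 3→8, due 33, tardiness 0
A: 8→18, due 56, tardiness 0
C: 18→29, due 24, tardiness 5
E: 29→41, due 49, tardiness 0
F: 41→57, due 38, tardiness 19
Late patients: 2.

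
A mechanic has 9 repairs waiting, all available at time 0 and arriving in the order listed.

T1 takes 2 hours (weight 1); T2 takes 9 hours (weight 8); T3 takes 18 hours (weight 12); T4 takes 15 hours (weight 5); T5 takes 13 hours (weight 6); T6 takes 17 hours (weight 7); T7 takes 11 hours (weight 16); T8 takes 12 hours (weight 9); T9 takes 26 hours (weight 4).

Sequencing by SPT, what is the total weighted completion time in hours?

3549

SPT (increasing processing time): T1 T2 T7 T8 T5 T4 T6 T3 T9.
T1: finishes 2, weight 1, w·C = 2
T2: finishes 11, weight 8, w·C = 88
T7: finishes 22, weight 16, w·C = 352
T8: finishes 34, weight 9, w·C = 306
T5: finishes 47, weight 6, w·C = 282
T4: finishes 62, weight 5, w·C = 310
T6: finishes 79, weight 7, w·C = 553
T3: finishes 97, weight 12, w·C = 1164
T9: finishes 123, weight 4, w·C = 492
Sum = 2+88+352+306+282+310+553+1164+492 = 3549.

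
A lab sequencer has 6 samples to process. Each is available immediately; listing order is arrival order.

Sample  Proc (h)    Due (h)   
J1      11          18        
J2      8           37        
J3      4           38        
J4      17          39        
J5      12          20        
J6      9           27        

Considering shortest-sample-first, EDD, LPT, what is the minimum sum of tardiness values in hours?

39

SPT (increasing processing time): J3 J2 J6 J1 J5 J4.
J3: 0→4, due 38, tardiness 0
J2: 4→12, due 37, tardiness 0
J6: 12→21, due 27, tardiness 0
J1: 21→32, due 18, tardiness 14
J5: 32→44, due 20, tardiness 24
J4: 44→61, due 39, tardiness 22
Sum = 0+0+0+14+24+22 = 60.
EDD (increasing due date): J1 J5 J6 J2 J3 J4.
J1: 0→11, due 18, tardiness 0
J5: 11→23, due 20, tardiness 3
J6: 23→32, due 27, tardiness 5
J2: 32→40, due 37, tardiness 3
J3: 40→44, due 38, tardiness 6
J4: 44→61, due 39, tardiness 22
Sum = 0+3+5+3+6+22 = 39.
LPT (decreasing processing time): J4 J5 J1 J6 J2 J3.
J4: 0→17, due 39, tardiness 0
J5: 17→29, due 20, tardiness 9
J1: 29→40, due 18, tardiness 22
J6: 40→49, due 27, tardiness 22
J2: 49→57, due 37, tardiness 20
J3: 57→61, due 38, tardiness 23
Sum = 0+9+22+22+20+23 = 96.
SPT 60, EDD 39, LPT 96 → minimum 39.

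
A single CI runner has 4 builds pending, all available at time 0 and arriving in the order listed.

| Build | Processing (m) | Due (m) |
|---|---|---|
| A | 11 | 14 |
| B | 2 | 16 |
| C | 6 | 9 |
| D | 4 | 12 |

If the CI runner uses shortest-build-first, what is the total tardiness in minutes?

12

SPT (increasing processing time): B D C A.
B: 0→2, due 16, tardiness 0
D: 2→6, due 12, tardiness 0
C: 6→12, due 9, tardiness 3
A: 12→23, due 14, tardiness 9
Sum = 0+0+3+9 = 12.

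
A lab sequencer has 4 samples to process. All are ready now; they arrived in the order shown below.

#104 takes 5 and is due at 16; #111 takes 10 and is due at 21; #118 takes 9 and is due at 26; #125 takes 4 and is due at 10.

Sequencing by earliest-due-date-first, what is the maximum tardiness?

2

EDD (increasing due date): #125 #104 #111 #118.
#125: 0→4, due 10, tardiness 0
#104: 4→9, due 16, tardiness 0
#111: 9→19, due 21, tardiness 0
#118: 19→28, due 26, tardiness 2
Maximum = 2.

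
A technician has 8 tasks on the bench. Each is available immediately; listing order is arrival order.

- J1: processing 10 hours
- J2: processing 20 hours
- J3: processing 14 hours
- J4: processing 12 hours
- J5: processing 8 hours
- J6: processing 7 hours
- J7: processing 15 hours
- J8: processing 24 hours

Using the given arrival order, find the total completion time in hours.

471

FIFO (arrival order): J1 J2 J3 J4 J5 J6 J7 J8.
J1: 0→10
J2: 10→30
J3: 30→44
J4: 44→56
J5: 56→64
J6: 64→71
J7: 71→86
J8: 86→110
Sum = 10+30+44+56+64+71+86+110 = 471.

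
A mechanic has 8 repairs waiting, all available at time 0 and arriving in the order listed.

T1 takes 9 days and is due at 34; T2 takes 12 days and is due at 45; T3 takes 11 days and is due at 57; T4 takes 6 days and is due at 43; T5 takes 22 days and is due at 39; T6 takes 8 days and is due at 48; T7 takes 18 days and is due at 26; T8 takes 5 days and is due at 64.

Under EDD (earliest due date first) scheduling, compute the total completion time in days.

EDD (increasing due date): T7 T1 T5 T4 T2 T6 T3 T8.
T7: 0→18
T1: 18→27
T5: 27→49
T4: 49→55
T2: 55→67
T6: 67→75
T3: 75→86
T8: 86→91
Sum = 18+27+49+55+67+75+86+91 = 468.

468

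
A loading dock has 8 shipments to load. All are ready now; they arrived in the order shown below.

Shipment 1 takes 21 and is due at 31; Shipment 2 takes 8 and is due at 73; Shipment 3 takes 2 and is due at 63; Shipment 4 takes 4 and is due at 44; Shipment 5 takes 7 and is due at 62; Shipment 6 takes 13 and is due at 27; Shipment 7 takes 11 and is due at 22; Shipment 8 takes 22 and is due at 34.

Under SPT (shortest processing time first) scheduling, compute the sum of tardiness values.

SPT (increasing processing time): Shipment 3 Shipment 4 Shipment 5 Shipment 2 Shipment 7 Shipment 6 Shipment 1 Shipment 8.
Shipment 3: 0→2, due 63, tardiness 0
Shipment 4: 2→6, due 44, tardiness 0
Shipment 5: 6→13, due 62, tardiness 0
Shipment 2: 13→21, due 73, tardiness 0
Shipment 7: 21→32, due 22, tardiness 10
Shipment 6: 32→45, due 27, tardiness 18
Shipment 1: 45→66, due 31, tardiness 35
Shipment 8: 66→88, due 34, tardiness 54
Sum = 0+0+0+0+10+18+35+54 = 117.

117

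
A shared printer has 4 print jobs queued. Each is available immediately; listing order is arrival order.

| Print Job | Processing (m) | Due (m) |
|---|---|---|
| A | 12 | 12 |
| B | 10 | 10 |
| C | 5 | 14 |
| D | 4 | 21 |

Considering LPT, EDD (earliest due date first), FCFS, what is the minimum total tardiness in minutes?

LPT (decreasing processing time): A B C D.
A: 0→12, due 12, tardiness 0
B: 12→22, due 10, tardiness 12
C: 22→27, due 14, tardiness 13
D: 27→31, due 21, tardiness 10
Sum = 0+12+13+10 = 35.
EDD (increasing due date): B A C D.
B: 0→10, due 10, tardiness 0
A: 10→22, due 12, tardiness 10
C: 22→27, due 14, tardiness 13
D: 27→31, due 21, tardiness 10
Sum = 0+10+13+10 = 33.
FIFO (arrival order): A B C D.
A: 0→12, due 12, tardiness 0
B: 12→22, due 10, tardiness 12
C: 22→27, due 14, tardiness 13
D: 27→31, due 21, tardiness 10
Sum = 0+12+13+10 = 35.
LPT 35, EDD 33, FIFO 35 → minimum 33.

33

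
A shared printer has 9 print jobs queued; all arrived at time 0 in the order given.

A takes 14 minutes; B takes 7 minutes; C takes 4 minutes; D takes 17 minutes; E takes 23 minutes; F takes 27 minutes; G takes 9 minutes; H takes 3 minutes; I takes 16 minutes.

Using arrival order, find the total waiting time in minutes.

464

FIFO (arrival order): A B C D E F G H I.
A: waits 0, runs 0→14
B: waits 14, runs 14→21
C: waits 21, runs 21→25
D: waits 25, runs 25→42
E: waits 42, runs 42→65
F: waits 65, runs 65→92
G: waits 92, runs 92→101
H: waits 101, runs 101→104
I: waits 104, runs 104→120
Sum = 0+14+21+25+42+65+92+101+104 = 464.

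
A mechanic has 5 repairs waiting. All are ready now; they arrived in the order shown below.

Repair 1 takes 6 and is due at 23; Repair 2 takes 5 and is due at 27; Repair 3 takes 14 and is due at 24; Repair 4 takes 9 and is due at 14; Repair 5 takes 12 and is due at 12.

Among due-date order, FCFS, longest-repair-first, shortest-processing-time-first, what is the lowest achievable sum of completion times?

114

EDD (increasing due date): Repair 5 Repair 4 Repair 1 Repair 3 Repair 2.
Repair 5: 0→12
Repair 4: 12→21
Repair 1: 21→27
Repair 3: 27→41
Repair 2: 41→46
Sum = 12+21+27+41+46 = 147.
FIFO (arrival order): Repair 1 Repair 2 Repair 3 Repair 4 Repair 5.
Repair 1: 0→6
Repair 2: 6→11
Repair 3: 11→25
Repair 4: 25→34
Repair 5: 34→46
Sum = 6+11+25+34+46 = 122.
LPT (decreasing processing time): Repair 3 Repair 5 Repair 4 Repair 1 Repair 2.
Repair 3: 0→14
Repair 5: 14→26
Repair 4: 26→35
Repair 1: 35→41
Repair 2: 41→46
Sum = 14+26+35+41+46 = 162.
SPT (increasing processing time): Repair 2 Repair 1 Repair 4 Repair 5 Repair 3.
Repair 2: 0→5
Repair 1: 5→11
Repair 4: 11→20
Repair 5: 20→32
Repair 3: 32→46
Sum = 5+11+20+32+46 = 114.
EDD 147, FIFO 122, LPT 162, SPT 114 → minimum 114.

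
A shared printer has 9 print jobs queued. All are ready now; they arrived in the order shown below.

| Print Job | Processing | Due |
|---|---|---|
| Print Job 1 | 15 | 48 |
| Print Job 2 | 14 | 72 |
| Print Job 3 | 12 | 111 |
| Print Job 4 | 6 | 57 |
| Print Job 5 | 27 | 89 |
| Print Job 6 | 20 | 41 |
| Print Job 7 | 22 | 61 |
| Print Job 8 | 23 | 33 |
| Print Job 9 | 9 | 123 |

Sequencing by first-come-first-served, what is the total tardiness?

FIFO (arrival order): Print Job 1 Print Job 2 Print Job 3 Print Job 4 Print Job 5 Print Job 6 Print Job 7 Print Job 8 Print Job 9.
Print Job 1: 0→15, due 48, tardiness 0
Print Job 2: 15→29, due 72, tardiness 0
Print Job 3: 29→41, due 111, tardiness 0
Print Job 4: 41→47, due 57, tardiness 0
Print Job 5: 47→74, due 89, tardiness 0
Print Job 6: 74→94, due 41, tardiness 53
Print Job 7: 94→116, due 61, tardiness 55
Print Job 8: 116→139, due 33, tardiness 106
Print Job 9: 139→148, due 123, tardiness 25
Sum = 0+0+0+0+0+53+55+106+25 = 239.

239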